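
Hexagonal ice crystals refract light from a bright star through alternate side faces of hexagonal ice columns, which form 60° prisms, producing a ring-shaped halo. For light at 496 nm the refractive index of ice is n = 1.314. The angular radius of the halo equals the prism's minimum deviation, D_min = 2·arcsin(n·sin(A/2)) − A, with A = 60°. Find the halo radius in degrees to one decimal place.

n·sin(A/2) = 1.314 × sin 30° = 1.314 × 0.5000 = 0.6570.
D_min = 2·arcsin(0.6570) − 60° = 2 × 41.071° − 60° = 22.143°.

22.1°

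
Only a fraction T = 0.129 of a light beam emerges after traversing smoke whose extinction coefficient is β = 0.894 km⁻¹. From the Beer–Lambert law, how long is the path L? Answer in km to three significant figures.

Beer–Lambert: T = exp(−βL) ⇒ L = −ln(T)/β = −ln(0.129)/0.894 = 2.0479/0.894 = 2.291 km.

2.29 km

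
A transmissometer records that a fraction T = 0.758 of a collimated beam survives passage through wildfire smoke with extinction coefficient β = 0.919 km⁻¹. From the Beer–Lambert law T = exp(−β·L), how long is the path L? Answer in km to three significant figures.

0.301 km

Beer–Lambert: T = exp(−βL) ⇒ L = −ln(T)/β = −ln(0.758)/0.919 = 0.2771/0.919 = 0.3015 km.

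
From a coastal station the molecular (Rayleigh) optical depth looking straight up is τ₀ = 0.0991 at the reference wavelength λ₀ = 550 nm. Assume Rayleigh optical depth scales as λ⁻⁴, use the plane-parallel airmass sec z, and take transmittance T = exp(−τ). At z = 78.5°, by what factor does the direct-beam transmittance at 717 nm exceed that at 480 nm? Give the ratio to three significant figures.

Airmass: sec 78.5° = 5.0159.
τ(717 nm) = 0.0991 × (550/717)⁴ × 5.0159 = 0.0991 × 0.3462 × 5.0159 = 0.1721.
τ(480 nm) = 0.0991 × (550/480)⁴ × 5.0159 = 0.0991 × 1.7238 × 5.0159 = 0.8568.
T(717)/T(480) = exp(τ_B − τ_A) = exp(0.6847) = 1.9833.

1.98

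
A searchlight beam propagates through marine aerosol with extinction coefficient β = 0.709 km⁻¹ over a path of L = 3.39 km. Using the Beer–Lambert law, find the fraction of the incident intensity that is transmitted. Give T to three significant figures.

τ = β·L = 0.709 × 3.39 = 2.4035.
T = exp(−2.4035) = 0.0904.

0.0904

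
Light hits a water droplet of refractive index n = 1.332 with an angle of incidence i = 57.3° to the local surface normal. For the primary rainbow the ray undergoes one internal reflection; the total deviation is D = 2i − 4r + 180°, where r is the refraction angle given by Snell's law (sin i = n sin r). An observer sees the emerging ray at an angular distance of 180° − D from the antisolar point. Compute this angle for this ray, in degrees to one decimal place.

sin r = sin 57.3° / 1.332 = 0.8415/1.332 = 0.6318; r = 39.18°.
D = 2·57.3° − 4·39.18° + 180° = 114.60° − 156.72° + 180° = 137.88°.
Angle from antisolar point = 180° − D = 42.12°.

42.1°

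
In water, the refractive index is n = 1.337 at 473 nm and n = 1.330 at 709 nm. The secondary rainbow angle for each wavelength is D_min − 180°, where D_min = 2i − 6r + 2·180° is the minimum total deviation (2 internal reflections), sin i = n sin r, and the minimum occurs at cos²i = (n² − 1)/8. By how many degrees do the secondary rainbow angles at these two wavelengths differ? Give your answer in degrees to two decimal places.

At 473 nm (n = 1.337): cos²i = 0.09845 → i = 71.714°, r = 45.249°, D_min = 231.934°, rainbow angle = 51.934°.
At 709 nm (n = 1.330): cos²i = 0.09611 → i = 71.940°, r = 45.630°, D_min = 230.101°, rainbow angle = 50.101°.
Angular width = |51.934° − 50.101°| = 1.832°.

1.83°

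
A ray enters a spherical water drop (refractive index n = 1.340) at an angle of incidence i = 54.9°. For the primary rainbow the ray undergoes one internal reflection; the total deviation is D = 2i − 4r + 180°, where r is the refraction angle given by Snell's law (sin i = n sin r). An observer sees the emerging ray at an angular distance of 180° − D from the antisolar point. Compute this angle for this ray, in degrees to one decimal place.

40.7°

sin r = sin 54.9° / 1.340 = 0.8181/1.340 = 0.6106; r = 37.63°.
D = 2·54.9° − 4·37.63° + 180° = 109.80° − 150.52° + 180° = 139.28°.
Angle from antisolar point = 180° − D = 40.72°.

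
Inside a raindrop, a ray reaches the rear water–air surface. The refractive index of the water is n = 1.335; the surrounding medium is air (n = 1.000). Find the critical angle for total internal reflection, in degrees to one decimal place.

48.5°

sin θ_c = n_air / n = 1.000 / 1.335 = 0.7491.
θ_c = arcsin(0.7491) = 48.51°.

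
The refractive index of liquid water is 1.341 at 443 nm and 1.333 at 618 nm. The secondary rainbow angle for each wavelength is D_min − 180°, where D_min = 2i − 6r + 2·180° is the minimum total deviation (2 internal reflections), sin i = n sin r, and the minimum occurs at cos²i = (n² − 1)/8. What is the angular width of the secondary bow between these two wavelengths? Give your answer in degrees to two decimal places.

At 443 nm (n = 1.341): cos²i = 0.09979 → i = 71.586°, r = 45.034°, D_min = 232.966°, rainbow angle = 52.966°.
At 618 nm (n = 1.333): cos²i = 0.09711 → i = 71.843°, r = 45.466°, D_min = 230.891°, rainbow angle = 50.891°.
Angular width = |52.966° − 50.891°| = 2.075°.

2.08°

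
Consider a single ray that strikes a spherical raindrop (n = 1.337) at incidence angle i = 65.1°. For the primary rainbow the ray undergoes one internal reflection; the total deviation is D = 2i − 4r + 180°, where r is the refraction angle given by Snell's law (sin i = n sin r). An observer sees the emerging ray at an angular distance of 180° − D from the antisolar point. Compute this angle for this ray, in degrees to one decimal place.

40.7°

sin r = sin 65.1° / 1.337 = 0.9070/1.337 = 0.6784; r = 42.72°.
D = 2·65.1° − 4·42.72° + 180° = 130.20° − 170.88° + 180° = 139.32°.
Angle from antisolar point = 180° − D = 40.68°.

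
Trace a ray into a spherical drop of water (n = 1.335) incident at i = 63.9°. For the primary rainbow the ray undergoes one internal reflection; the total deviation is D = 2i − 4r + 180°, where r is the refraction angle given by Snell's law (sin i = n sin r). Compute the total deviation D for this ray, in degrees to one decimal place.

138.7°

sin r = sin 63.9° / 1.335 = 0.8980/1.335 = 0.6727; r = 42.27°.
D = 2·63.9° − 4·42.27° + 180° = 127.80° − 169.10° + 180° = 138.70°.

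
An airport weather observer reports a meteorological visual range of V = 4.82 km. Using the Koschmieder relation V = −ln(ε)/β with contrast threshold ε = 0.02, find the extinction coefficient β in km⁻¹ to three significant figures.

β = −ln(0.02) / V = 3.912 / 4.82 = 0.8116 km⁻¹.

0.812 km⁻¹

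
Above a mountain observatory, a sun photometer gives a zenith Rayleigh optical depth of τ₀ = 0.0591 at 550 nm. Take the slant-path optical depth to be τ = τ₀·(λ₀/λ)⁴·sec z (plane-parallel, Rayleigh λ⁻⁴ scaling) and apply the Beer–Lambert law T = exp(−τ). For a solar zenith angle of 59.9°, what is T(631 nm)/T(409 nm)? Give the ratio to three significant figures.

Airmass: sec 59.9° = 1.9940.
τ(631 nm) = 0.0591 × (550/631)⁴ × 1.9940 = 0.0591 × 0.5772 × 1.9940 = 0.0680.
τ(409 nm) = 0.0591 × (550/409)⁴ × 1.9940 = 0.0591 × 3.2701 × 1.9940 = 0.3854.
T(631)/T(409) = exp(τ_B − τ_A) = exp(0.3173) = 1.3735.

1.37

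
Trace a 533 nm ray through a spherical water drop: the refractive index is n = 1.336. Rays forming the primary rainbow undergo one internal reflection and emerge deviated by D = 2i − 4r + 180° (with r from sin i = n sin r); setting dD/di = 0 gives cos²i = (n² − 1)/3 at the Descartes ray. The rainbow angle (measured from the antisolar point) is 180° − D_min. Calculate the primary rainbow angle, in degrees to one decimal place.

41.6°

cos²i = (1.78490 − 1)/3 = 0.26163; i = arccos(0.51150) = 59.236°.
sin r = sin 59.236°/1.336 = 0.64318; r = 40.029°.
D_min = 2·59.236° − 4·40.029° + 180° = 138.356°.
Rainbow angle = 180° − D_min = 41.644°.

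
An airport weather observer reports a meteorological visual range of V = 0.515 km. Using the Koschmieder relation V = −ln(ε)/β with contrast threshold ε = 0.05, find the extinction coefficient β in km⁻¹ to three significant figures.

5.82 km⁻¹

β = −ln(0.05) / V = 2.996 / 0.515 = 5.8170 km⁻¹.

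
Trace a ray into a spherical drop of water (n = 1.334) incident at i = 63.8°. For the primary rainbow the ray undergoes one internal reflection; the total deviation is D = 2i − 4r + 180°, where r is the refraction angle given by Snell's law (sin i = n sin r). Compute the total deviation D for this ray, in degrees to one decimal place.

sin r = sin 63.8° / 1.334 = 0.8973/1.334 = 0.6726; r = 42.27°.
D = 2·63.8° − 4·42.27° + 180° = 127.60° − 169.07° + 180° = 138.53°.

138.5°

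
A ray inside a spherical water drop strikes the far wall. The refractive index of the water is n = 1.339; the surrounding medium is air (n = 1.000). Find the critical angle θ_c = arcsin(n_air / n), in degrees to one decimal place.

48.3°

sin θ_c = n_air / n = 1.000 / 1.339 = 0.7468.
θ_c = arcsin(0.7468) = 48.32°.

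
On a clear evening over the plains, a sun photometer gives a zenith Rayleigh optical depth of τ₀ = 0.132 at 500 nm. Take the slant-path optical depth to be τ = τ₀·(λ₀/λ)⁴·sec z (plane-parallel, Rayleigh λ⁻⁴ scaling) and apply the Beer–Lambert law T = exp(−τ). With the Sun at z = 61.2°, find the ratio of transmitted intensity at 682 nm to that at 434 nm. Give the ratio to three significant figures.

Airmass: sec 61.2° = 2.0757.
τ(682 nm) = 0.132 × (500/682)⁴ × 2.0757 = 0.132 × 0.2889 × 2.0757 = 0.0792.
τ(434 nm) = 0.132 × (500/434)⁴ × 2.0757 = 0.132 × 1.7617 × 2.0757 = 0.4827.
T(682)/T(434) = exp(τ_B − τ_A) = exp(0.4035) = 1.4971.

1.50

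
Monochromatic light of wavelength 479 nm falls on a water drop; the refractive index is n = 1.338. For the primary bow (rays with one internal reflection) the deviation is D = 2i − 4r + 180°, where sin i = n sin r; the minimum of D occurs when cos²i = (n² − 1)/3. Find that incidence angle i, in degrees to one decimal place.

59.1°

cos²i = (1.338² − 1)/3 = (1.79024 − 1)/3 = 0.26341.
cos i = 0.51324, so i = 59.120°.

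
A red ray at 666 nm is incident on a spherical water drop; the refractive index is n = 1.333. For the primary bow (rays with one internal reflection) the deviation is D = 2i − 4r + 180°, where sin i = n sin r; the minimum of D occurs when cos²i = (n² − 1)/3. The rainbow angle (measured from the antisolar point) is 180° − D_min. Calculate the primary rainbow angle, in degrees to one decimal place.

cos²i = (1.77689 − 1)/3 = 0.25896; i = arccos(0.50888) = 59.410°.
sin r = sin 59.410°/1.333 = 0.64579; r = 40.225°.
D_min = 2·59.410° − 4·40.225° + 180° = 137.922°.
Rainbow angle = 180° − D_min = 42.078°.

42.1°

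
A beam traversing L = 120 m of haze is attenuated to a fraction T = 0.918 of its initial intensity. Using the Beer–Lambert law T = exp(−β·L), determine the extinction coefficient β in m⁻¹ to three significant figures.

0.000713 m⁻¹

Beer–Lambert: T = exp(−βL) ⇒ β = −ln(T)/L = −ln(0.918)/120 = 0.0856/120 = 0.000713 m⁻¹.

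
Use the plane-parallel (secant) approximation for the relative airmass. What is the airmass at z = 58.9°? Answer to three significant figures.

1.94

X = sec z = 1/cos 58.9° = 1/0.5165 = 1.9360.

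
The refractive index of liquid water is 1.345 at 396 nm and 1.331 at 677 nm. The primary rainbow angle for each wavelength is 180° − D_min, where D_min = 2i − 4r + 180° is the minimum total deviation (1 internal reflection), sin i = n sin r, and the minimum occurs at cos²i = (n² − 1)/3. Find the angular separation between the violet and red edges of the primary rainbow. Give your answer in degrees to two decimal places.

2.01°

At 396 nm (n = 1.345): cos²i = 0.26967 → i = 58.715°, r = 39.448°, D_min = 139.635°, rainbow angle = 40.365°.
At 677 nm (n = 1.331): cos²i = 0.25719 → i = 59.527°, r = 40.356°, D_min = 137.630°, rainbow angle = 42.370°.
Angular width = |40.365° − 42.370°| = 2.005°.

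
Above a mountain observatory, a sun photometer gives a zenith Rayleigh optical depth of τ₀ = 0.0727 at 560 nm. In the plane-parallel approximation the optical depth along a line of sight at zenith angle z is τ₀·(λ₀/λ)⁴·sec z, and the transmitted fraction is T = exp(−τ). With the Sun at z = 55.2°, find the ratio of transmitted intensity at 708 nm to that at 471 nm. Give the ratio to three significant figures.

1.23

Airmass: sec 55.2° = 1.7522.
τ(708 nm) = 0.0727 × (560/708)⁴ × 1.7522 = 0.0727 × 0.3914 × 1.7522 = 0.0499.
τ(471 nm) = 0.0727 × (560/471)⁴ × 1.7522 = 0.0727 × 1.9983 × 1.7522 = 0.2546.
T(708)/T(471) = exp(τ_B − τ_A) = exp(0.2047) = 1.2272.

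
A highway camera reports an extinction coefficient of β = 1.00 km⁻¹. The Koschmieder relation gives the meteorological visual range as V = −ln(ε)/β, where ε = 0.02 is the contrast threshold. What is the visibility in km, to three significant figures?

V = −ln(0.02) / 1.00 = 3.912 / 1.00 = 3.9120 km.

3.91 km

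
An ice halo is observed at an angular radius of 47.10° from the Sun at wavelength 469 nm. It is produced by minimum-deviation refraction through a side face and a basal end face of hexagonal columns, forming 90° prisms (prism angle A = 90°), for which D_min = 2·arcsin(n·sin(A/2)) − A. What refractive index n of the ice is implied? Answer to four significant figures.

1.316

Rearranging: n = sin((D_min + A)/2) / sin(A/2).
(D_min + A)/2 = (47.10° + 90°)/2 = 68.550°.
n = sin 68.550° / sin 45° = 0.9307 / 0.7071 = 1.3163.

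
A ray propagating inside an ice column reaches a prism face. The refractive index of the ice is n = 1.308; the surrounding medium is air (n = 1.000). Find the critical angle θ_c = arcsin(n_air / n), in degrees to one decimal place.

sin θ_c = n_air / n = 1.000 / 1.308 = 0.7645.
θ_c = arcsin(0.7645) = 49.86°.

49.9°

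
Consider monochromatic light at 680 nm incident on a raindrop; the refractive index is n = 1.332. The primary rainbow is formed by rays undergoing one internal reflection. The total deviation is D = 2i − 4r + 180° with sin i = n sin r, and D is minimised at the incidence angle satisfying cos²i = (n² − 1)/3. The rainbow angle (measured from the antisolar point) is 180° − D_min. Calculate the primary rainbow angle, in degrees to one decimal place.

42.2°

cos²i = (1.77422 − 1)/3 = 0.25807; i = arccos(0.50801) = 59.469°.
sin r = sin 59.469°/1.332 = 0.64666; r = 40.290°.
D_min = 2·59.469° − 4·40.290° + 180° = 137.776°.
Rainbow angle = 180° − D_min = 42.224°.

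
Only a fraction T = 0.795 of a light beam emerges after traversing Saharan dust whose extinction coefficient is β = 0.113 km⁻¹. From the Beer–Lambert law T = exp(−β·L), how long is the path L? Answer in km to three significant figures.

Beer–Lambert: T = exp(−βL) ⇒ L = −ln(T)/β = −ln(0.795)/0.113 = 0.2294/0.113 = 2.03 km.

2.03 km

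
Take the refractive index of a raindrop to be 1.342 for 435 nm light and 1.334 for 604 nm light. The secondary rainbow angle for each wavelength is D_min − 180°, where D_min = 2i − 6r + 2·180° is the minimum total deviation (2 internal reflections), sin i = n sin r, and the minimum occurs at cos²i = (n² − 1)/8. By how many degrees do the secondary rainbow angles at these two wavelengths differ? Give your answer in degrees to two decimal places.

At 435 nm (n = 1.342): cos²i = 0.10012 → i = 71.554°, r = 44.981°, D_min = 233.222°, rainbow angle = 53.222°.
At 604 nm (n = 1.334): cos²i = 0.09744 → i = 71.810°, r = 45.411°, D_min = 231.153°, rainbow angle = 51.153°.
Angular width = |53.222° − 51.153°| = 2.070°.

2.07°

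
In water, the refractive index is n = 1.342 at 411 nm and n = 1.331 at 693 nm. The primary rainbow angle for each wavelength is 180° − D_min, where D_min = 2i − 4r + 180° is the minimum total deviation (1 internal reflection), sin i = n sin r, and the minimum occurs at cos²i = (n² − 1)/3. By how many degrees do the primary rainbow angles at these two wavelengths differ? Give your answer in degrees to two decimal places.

At 411 nm (n = 1.342): cos²i = 0.26699 → i = 58.888°, r = 39.641°, D_min = 139.213°, rainbow angle = 40.787°.
At 693 nm (n = 1.331): cos²i = 0.25719 → i = 59.527°, r = 40.356°, D_min = 137.630°, rainbow angle = 42.370°.
Angular width = |40.787° − 42.370°| = 1.583°.

1.58°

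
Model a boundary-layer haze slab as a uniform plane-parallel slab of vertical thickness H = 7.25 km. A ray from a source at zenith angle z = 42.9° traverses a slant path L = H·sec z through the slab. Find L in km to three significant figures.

sec z = 1/cos 42.9° = 1.3651.
L = 7.25 × 1.3651 = 9.897 km.

9.90 km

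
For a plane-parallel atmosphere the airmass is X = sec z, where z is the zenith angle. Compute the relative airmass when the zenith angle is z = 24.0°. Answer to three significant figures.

1.09

X = sec z = 1/cos 24.0° = 1/0.9135 = 1.0946.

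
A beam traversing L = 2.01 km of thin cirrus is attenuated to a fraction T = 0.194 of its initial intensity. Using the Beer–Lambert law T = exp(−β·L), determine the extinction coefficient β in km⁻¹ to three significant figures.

Beer–Lambert: T = exp(−βL) ⇒ β = −ln(T)/L = −ln(0.194)/2.01 = 1.6399/2.01 = 0.8159 km⁻¹.

0.816 km⁻¹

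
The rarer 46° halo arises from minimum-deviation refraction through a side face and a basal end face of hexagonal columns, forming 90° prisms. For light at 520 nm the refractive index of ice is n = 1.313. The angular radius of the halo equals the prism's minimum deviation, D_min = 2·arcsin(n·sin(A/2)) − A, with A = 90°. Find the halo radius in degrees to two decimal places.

n·sin(A/2) = 1.313 × sin 45° = 1.313 × 0.7071 = 0.9284.
D_min = 2·arcsin(0.9284) − 90° = 2 × 68.192° − 90° = 46.383°.

46.38°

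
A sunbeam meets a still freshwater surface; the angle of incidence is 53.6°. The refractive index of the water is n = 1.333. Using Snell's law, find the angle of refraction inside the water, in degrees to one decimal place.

Snell: sin θ_r = sin θ_i / n = sin 53.6° / 1.333 = 0.8049 / 1.333 = 0.6038.
θ_r = arcsin(0.6038) = 37.14°.

37.1°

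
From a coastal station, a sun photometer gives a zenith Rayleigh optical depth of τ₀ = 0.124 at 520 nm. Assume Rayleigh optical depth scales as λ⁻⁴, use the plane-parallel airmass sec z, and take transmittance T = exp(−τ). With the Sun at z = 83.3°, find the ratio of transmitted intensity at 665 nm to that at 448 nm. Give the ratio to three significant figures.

Airmass: sec 83.3° = 8.5711.
τ(665 nm) = 0.124 × (520/665)⁴ × 8.5711 = 0.124 × 0.3739 × 8.5711 = 0.3974.
τ(448 nm) = 0.124 × (520/448)⁴ × 8.5711 = 0.124 × 1.8151 × 8.5711 = 1.9291.
T(665)/T(448) = exp(τ_B − τ_A) = exp(1.5318) = 4.6263.

4.63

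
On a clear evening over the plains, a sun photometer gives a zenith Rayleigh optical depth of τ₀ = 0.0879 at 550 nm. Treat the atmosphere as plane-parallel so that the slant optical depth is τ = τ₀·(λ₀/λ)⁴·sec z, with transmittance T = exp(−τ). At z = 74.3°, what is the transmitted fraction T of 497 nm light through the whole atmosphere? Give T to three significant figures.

0.614

sec 74.3° = 3.6955.
τ = 0.0879 × (550/497)⁴ × 3.6955 = 0.0879 × 1.4998 × 3.6955 = 0.4872.
T = exp(−0.4872) = 0.6144.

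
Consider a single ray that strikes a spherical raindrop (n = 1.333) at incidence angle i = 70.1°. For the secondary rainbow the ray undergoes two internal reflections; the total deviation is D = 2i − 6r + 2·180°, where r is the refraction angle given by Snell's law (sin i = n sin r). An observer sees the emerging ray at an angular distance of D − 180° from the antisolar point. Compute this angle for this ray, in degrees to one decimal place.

51.0°

sin r = sin 70.1° / 1.333 = 0.9403/1.333 = 0.7054; r = 44.86°.
D = 2·70.1° − 6·44.86° + 2·180° = 140.20° − 269.17° + 360° = 231.03°.
Angle from antisolar point = D − 180° = 51.03°.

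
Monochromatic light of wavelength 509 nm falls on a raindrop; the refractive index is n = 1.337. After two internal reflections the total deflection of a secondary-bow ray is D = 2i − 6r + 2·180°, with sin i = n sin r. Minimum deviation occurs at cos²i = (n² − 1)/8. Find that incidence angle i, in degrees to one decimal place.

cos²i = (1.337² − 1)/8 = (1.78757 − 1)/8 = 0.09845.
cos i = 0.31376, so i = 71.714°.

71.7°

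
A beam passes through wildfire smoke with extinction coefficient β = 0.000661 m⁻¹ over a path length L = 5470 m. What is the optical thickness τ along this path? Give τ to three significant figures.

3.62

τ = β·L = 0.000661 × 5470 = 3.6157.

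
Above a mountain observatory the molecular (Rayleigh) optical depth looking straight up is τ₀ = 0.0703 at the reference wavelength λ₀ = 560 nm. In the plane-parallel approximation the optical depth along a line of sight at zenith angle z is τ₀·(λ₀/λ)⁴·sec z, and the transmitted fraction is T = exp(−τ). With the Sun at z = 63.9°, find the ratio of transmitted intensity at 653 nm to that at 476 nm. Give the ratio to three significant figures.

Airmass: sec 63.9° = 2.2730.
τ(653 nm) = 0.0703 × (560/653)⁴ × 2.2730 = 0.0703 × 0.5409 × 2.2730 = 0.0864.
τ(476 nm) = 0.0703 × (560/476)⁴ × 2.2730 = 0.0703 × 1.9157 × 2.2730 = 0.3061.
T(653)/T(476) = exp(τ_B − τ_A) = exp(0.2197) = 1.2457.

1.25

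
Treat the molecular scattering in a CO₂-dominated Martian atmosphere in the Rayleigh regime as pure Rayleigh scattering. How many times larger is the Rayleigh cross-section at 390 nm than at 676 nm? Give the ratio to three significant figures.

Rayleigh scattering ∝ λ⁻⁴, so the ratio of coefficients is the inverse fourth power of the wavelength ratio.
σ(390)/σ(676) = (676/390)⁴ = (1.7333)⁴ = 9.027.

9.03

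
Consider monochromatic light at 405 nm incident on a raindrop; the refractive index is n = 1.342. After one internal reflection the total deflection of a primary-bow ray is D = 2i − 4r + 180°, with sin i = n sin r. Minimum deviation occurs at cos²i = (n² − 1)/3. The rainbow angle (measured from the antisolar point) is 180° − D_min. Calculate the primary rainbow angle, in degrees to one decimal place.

cos²i = (1.80096 − 1)/3 = 0.26699; i = arccos(0.51671) = 58.888°.
sin r = sin 58.888°/1.342 = 0.63797; r = 39.641°.
D_min = 2·58.888° − 4·39.641° + 180° = 139.213°.
Rainbow angle = 180° − D_min = 40.787°.

40.8°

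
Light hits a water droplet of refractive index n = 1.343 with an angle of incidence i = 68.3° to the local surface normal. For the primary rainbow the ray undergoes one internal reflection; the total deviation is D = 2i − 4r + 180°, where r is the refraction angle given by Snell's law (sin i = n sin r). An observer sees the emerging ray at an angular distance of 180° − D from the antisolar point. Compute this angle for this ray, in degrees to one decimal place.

sin r = sin 68.3° / 1.343 = 0.9291/1.343 = 0.6918; r = 43.78°.
D = 2·68.3° − 4·43.78° + 180° = 136.60° − 175.10° + 180° = 141.50°.
Angle from antisolar point = 180° − D = 38.50°.

38.5°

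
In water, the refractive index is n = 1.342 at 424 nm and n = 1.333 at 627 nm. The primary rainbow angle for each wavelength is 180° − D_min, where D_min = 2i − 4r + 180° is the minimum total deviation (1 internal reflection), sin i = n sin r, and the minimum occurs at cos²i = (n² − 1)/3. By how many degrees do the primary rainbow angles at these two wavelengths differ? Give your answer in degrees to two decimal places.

At 424 nm (n = 1.342): cos²i = 0.26699 → i = 58.888°, r = 39.641°, D_min = 139.213°, rainbow angle = 40.787°.
At 627 nm (n = 1.333): cos²i = 0.25896 → i = 59.410°, r = 40.225°, D_min = 137.922°, rainbow angle = 42.078°.
Angular width = |40.787° − 42.078°| = 1.291°.

1.29°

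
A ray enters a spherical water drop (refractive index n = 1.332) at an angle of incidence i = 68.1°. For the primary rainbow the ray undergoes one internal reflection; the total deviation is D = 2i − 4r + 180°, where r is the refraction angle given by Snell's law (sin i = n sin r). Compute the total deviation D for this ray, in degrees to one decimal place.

sin r = sin 68.1° / 1.332 = 0.9278/1.332 = 0.6966; r = 44.15°.
D = 2·68.1° − 4·44.15° + 180° = 136.20° − 176.61° + 180° = 139.59°.

139.6°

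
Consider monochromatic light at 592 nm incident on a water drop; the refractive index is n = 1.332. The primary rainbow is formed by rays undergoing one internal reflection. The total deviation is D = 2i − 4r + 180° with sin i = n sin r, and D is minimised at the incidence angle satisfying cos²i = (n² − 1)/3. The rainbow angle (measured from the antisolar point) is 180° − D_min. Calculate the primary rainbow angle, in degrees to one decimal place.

cos²i = (1.77422 − 1)/3 = 0.25807; i = arccos(0.50801) = 59.469°.
sin r = sin 59.469°/1.332 = 0.64666; r = 40.290°.
D_min = 2·59.469° − 4·40.290° + 180° = 137.776°.
Rainbow angle = 180° − D_min = 42.224°.

42.2°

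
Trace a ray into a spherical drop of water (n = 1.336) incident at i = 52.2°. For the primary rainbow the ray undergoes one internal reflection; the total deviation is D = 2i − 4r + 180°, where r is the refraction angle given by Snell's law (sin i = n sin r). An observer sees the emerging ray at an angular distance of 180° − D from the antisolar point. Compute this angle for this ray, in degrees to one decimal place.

40.6°

sin r = sin 52.2° / 1.336 = 0.7902/1.336 = 0.5914; r = 36.26°.
D = 2·52.2° − 4·36.26° + 180° = 104.40° − 145.04° + 180° = 139.36°.
Angle from antisolar point = 180° − D = 40.64°.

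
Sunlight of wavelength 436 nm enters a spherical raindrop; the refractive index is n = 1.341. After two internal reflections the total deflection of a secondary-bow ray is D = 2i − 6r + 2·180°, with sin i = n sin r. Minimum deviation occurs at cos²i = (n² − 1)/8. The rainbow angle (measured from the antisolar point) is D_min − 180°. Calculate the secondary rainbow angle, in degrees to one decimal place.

53.0°

cos²i = (1.79828 − 1)/8 = 0.09979; i = arccos(0.31589) = 71.586°.
sin r = sin 71.586°/1.341 = 0.70753; r = 45.034°.
D_min = 2·71.586° − 6·45.034° + 360° = 232.966°.
Rainbow angle = D_min − 180° = 52.966°.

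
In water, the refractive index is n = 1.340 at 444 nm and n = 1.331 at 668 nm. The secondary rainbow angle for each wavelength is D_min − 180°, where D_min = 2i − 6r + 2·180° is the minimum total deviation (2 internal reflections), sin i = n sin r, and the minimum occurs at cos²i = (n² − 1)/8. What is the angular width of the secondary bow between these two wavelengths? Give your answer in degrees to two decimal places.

2.34°

At 444 nm (n = 1.340): cos²i = 0.09945 → i = 71.618°, r = 45.088°, D_min = 232.709°, rainbow angle = 52.709°.
At 668 nm (n = 1.331): cos²i = 0.09645 → i = 71.907°, r = 45.575°, D_min = 230.365°, rainbow angle = 50.365°.
Angular width = |52.709° − 50.365°| = 2.344°.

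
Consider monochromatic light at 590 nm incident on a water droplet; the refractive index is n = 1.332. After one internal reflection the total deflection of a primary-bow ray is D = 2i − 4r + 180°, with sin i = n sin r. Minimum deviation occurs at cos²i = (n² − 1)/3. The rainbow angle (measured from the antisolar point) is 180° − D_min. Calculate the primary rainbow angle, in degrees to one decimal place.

cos²i = (1.77422 − 1)/3 = 0.25807; i = arccos(0.50801) = 59.469°.
sin r = sin 59.469°/1.332 = 0.64666; r = 40.290°.
D_min = 2·59.469° − 4·40.290° + 180° = 137.776°.
Rainbow angle = 180° − D_min = 42.224°.

42.2°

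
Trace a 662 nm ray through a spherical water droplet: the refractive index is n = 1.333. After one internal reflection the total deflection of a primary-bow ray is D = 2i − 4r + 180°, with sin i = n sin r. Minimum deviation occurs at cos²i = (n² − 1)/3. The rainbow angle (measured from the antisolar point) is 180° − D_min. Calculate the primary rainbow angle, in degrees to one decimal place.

cos²i = (1.77689 − 1)/3 = 0.25896; i = arccos(0.50888) = 59.410°.
sin r = sin 59.410°/1.333 = 0.64579; r = 40.225°.
D_min = 2·59.410° − 4·40.225° + 180° = 137.922°.
Rainbow angle = 180° − D_min = 42.078°.

42.1°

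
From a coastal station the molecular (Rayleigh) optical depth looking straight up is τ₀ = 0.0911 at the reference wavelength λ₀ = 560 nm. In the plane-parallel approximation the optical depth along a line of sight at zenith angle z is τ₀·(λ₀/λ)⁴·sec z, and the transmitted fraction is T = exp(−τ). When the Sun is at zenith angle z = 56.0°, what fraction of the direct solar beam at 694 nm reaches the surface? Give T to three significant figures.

0.933

sec 56.0° = 1.7883.
τ = 0.0911 × (560/694)⁴ × 1.7883 = 0.0911 × 0.4239 × 1.7883 = 0.0691.
T = exp(−0.0691) = 0.9333.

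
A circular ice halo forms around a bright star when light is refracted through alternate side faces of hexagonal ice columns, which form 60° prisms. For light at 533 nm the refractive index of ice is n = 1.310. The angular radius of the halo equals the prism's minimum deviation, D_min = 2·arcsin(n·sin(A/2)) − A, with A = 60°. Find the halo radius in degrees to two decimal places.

n·sin(A/2) = 1.310 × sin 30° = 1.310 × 0.5000 = 0.6550.
D_min = 2·arcsin(0.6550) − 60° = 2 × 40.920° − 60° = 21.839°.

21.84°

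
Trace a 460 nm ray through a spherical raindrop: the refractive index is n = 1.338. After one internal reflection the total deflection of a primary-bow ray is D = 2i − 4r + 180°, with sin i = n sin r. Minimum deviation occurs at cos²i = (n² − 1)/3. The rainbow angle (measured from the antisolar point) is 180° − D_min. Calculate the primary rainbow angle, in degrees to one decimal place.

cos²i = (1.79024 − 1)/3 = 0.26341; i = arccos(0.51324) = 59.120°.
sin r = sin 59.120°/1.338 = 0.64144; r = 39.899°.
D_min = 2·59.120° − 4·39.899° + 180° = 138.643°.
Rainbow angle = 180° − D_min = 41.357°.

41.4°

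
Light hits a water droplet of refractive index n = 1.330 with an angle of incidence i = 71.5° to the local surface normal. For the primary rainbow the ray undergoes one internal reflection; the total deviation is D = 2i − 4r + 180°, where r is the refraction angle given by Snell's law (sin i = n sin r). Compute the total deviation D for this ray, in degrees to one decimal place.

sin r = sin 71.5° / 1.330 = 0.9483/1.330 = 0.7130; r = 45.48°.
D = 2·71.5° − 4·45.48° + 180° = 143.00° − 181.93° + 180° = 141.07°.

141.1°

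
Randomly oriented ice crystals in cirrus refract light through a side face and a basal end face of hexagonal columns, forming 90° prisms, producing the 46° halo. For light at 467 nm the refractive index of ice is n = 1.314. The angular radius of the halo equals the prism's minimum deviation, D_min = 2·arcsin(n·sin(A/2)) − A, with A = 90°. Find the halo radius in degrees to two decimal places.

46.60°

n·sin(A/2) = 1.314 × sin 45° = 1.314 × 0.7071 = 0.9291.
D_min = 2·arcsin(0.9291) − 90° = 2 × 68.301° − 90° = 46.602°.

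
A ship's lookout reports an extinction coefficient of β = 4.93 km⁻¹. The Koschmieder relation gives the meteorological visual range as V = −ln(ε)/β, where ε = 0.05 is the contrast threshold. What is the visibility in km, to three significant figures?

V = −ln(0.05) / 4.93 = 2.996 / 4.93 = 0.6077 km.

0.608 km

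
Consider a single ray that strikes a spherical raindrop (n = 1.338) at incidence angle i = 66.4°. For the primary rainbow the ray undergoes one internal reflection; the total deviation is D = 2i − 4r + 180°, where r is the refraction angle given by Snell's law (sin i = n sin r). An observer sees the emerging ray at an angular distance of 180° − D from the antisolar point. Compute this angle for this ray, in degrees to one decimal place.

40.1°

sin r = sin 66.4° / 1.338 = 0.9164/1.338 = 0.6849; r = 43.23°.
D = 2·66.4° − 4·43.23° + 180° = 132.80° − 172.90° + 180° = 139.90°.
Angle from antisolar point = 180° − D = 40.10°.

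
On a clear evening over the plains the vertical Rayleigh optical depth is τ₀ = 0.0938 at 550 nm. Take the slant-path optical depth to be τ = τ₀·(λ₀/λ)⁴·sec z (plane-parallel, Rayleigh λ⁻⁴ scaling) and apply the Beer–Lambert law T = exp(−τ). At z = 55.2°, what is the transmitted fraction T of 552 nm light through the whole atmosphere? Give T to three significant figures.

sec 55.2° = 1.7522.
τ = 0.0938 × (550/552)⁴ × 1.7522 = 0.0938 × 0.9856 × 1.7522 = 0.1620.
T = exp(−0.1620) = 0.8505.

0.850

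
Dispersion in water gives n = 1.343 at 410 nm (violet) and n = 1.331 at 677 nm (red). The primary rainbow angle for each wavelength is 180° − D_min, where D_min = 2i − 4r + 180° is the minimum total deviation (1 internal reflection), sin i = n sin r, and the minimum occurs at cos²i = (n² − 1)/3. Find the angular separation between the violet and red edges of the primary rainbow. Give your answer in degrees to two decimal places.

At 410 nm (n = 1.343): cos²i = 0.26788 → i = 58.830°, r = 39.577°, D_min = 139.354°, rainbow angle = 40.646°.
At 677 nm (n = 1.331): cos²i = 0.25719 → i = 59.527°, r = 40.356°, D_min = 137.630°, rainbow angle = 42.370°.
Angular width = |40.646° − 42.370°| = 1.724°.

1.72°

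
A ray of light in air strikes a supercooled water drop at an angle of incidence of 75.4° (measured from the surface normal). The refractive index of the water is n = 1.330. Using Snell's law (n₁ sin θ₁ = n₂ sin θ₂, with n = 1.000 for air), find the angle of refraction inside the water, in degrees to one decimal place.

Snell: sin θ_r = sin θ_i / n = sin 75.4° / 1.330 = 0.9677 / 1.330 = 0.7276.
θ_r = arcsin(0.7276) = 46.69°.

46.7°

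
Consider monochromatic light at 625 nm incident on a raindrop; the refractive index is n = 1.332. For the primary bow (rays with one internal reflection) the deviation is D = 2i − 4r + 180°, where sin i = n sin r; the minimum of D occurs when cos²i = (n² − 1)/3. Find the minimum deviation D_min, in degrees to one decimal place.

cos²i = (1.77422 − 1)/3 = 0.25807; i = arccos(0.50801) = 59.469°.
sin r = sin 59.469°/1.332 = 0.64666; r = 40.290°.
D_min = 2·59.469° − 4·40.290° + 180° = 137.776°.

137.8°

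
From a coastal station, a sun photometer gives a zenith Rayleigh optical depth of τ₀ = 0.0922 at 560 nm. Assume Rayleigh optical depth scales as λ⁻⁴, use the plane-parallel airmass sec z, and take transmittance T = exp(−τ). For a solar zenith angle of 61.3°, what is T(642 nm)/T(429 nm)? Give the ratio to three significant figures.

Airmass: sec 61.3° = 2.0824.
τ(642 nm) = 0.0922 × (560/642)⁴ × 2.0824 = 0.0922 × 0.5789 × 2.0824 = 0.1111.
τ(429 nm) = 0.0922 × (560/429)⁴ × 2.0824 = 0.0922 × 2.9035 × 2.0824 = 0.5575.
T(642)/T(429) = exp(τ_B − τ_A) = exp(0.4463) = 1.5625.

1.56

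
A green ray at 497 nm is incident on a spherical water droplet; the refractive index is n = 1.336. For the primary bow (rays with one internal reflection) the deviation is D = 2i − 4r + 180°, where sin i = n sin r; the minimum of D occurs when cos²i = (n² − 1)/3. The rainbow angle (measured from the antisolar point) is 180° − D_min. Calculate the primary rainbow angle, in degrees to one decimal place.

cos²i = (1.78490 − 1)/3 = 0.26163; i = arccos(0.51150) = 59.236°.
sin r = sin 59.236°/1.336 = 0.64318; r = 40.029°.
D_min = 2·59.236° − 4·40.029° + 180° = 138.356°.
Rainbow angle = 180° − D_min = 41.644°.

41.6°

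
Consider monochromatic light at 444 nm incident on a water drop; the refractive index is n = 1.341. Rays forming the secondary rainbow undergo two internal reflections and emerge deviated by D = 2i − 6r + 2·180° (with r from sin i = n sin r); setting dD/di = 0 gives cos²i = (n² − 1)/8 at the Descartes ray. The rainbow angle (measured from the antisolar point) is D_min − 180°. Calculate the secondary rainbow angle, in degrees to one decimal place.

cos²i = (1.79828 − 1)/8 = 0.09979; i = arccos(0.31589) = 71.586°.
sin r = sin 71.586°/1.341 = 0.70753; r = 45.034°.
D_min = 2·71.586° − 6·45.034° + 360° = 232.966°.
Rainbow angle = D_min − 180° = 52.966°.

53.0°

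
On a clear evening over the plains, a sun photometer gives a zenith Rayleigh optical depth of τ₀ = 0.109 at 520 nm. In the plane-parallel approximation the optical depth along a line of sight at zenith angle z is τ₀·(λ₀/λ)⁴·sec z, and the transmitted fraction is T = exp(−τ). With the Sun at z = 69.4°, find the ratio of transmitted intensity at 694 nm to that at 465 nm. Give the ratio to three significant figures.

1.47

Airmass: sec 69.4° = 2.8422.
τ(694 nm) = 0.109 × (520/694)⁴ × 2.8422 = 0.109 × 0.3152 × 2.8422 = 0.0976.
τ(465 nm) = 0.109 × (520/465)⁴ × 2.8422 = 0.109 × 1.5639 × 2.8422 = 0.4845.
T(694)/T(465) = exp(τ_B − τ_A) = exp(0.3868) = 1.4723.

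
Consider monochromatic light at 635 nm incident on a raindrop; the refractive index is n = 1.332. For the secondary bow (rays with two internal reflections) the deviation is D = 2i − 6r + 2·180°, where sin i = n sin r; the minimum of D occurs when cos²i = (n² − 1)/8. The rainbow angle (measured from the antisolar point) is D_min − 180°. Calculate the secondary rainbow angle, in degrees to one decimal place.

cos²i = (1.77422 − 1)/8 = 0.09678; i = arccos(0.31109) = 71.875°.
sin r = sin 71.875°/1.332 = 0.71350; r = 45.520°.
D_min = 2·71.875° − 6·45.520° + 360° = 230.628°.
Rainbow angle = D_min − 180° = 50.628°.

50.6°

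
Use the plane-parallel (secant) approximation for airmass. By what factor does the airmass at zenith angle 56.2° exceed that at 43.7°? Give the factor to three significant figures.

1.30

X(56.2°)/X(43.7°) = sec 56.2° / sec 43.7° = cos 43.7° / cos 56.2° = 0.7230/0.5563 = 1.2996.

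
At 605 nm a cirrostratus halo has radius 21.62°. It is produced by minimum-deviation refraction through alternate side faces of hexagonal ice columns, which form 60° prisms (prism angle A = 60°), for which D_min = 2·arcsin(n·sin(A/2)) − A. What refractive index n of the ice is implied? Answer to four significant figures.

Rearranging: n = sin((D_min + A)/2) / sin(A/2).
(D_min + A)/2 = (21.62° + 60°)/2 = 40.810°.
n = sin 40.810° / sin 30° = 0.6536 / 0.5000 = 1.3071.

1.307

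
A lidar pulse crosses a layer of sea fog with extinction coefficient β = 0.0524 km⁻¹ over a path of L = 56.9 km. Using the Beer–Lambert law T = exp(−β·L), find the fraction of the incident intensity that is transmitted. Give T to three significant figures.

τ = β·L = 0.0524 × 56.9 = 2.9816.
T = exp(−2.9816) = 0.0507.

0.0507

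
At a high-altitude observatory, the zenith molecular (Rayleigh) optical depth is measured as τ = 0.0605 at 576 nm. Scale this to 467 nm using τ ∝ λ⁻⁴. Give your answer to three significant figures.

0.140

τ(467 nm) = τ(576 nm) × (576/467)⁴ = 0.0605 × (1.2334)⁴ = 0.0605 × 2.3143 = 0.1400.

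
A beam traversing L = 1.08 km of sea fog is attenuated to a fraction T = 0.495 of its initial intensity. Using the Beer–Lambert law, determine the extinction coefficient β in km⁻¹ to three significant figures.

0.651 km⁻¹

Beer–Lambert: T = exp(−βL) ⇒ β = −ln(T)/L = −ln(0.495)/1.08 = 0.7032/1.08 = 0.6511 km⁻¹.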